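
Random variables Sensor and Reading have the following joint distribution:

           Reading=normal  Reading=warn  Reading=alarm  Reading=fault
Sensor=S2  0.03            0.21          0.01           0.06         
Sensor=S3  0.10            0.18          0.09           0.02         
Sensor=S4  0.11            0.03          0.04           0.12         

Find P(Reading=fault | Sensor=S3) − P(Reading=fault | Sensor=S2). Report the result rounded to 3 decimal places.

-0.142

P(Sensor=S3) = 0.10 + 0.18 + 0.09 + 0.02 = 0.39; P(Reading=fault | Sensor=S3) = 0.02/0.39 = 0.0513.
P(Sensor=S2) = 0.03 + 0.21 + 0.01 + 0.06 = 0.31; P(Reading=fault | Sensor=S2) = 0.06/0.31 = 0.1935.
Difference = -0.142.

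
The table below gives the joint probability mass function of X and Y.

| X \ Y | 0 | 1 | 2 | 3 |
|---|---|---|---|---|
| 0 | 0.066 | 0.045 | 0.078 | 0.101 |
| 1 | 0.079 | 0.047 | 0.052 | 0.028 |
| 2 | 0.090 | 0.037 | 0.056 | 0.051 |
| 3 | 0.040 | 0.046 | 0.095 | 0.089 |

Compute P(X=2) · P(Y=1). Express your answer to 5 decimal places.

P(X=2) = 0.090 + 0.037 + 0.056 + 0.051 = 0.234.
P(Y=1) = 0.045 + 0.047 + 0.037 + 0.046 = 0.175.
Product: 0.234 × 0.175 = 0.04095.

0.04095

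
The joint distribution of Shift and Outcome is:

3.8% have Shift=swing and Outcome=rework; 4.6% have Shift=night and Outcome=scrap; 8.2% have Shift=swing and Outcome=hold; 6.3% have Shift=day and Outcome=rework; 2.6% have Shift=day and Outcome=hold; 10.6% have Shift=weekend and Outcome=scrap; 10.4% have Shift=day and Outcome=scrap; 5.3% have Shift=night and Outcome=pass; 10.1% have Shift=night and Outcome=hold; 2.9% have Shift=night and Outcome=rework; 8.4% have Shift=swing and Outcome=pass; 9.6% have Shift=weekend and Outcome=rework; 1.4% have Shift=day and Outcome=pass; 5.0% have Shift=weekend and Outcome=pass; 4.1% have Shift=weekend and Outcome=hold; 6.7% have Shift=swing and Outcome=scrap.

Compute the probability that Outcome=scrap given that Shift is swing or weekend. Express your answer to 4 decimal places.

0.3067

P(Shift=swing) = 0.084 + 0.038 + 0.067 + 0.082 = 0.271.
P(Shift=weekend) = 0.050 + 0.096 + 0.106 + 0.041 = 0.293.
P(Shift ∈ {swing, weekend}) = 0.271 + 0.293 = 0.564; P(Outcome=scrap, Shift ∈ {swing, weekend}) = 0.067 + 0.106 = 0.173.
P(Outcome=scrap | Shift ∈ {swing, weekend}) = 0.173/0.564 = 0.3067.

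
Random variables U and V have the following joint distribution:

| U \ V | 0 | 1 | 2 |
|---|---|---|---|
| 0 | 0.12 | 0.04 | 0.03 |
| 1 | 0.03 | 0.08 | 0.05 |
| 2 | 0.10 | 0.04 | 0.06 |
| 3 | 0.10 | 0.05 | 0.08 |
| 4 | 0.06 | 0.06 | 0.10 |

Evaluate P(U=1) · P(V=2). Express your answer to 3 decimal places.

P(U=1) = 0.03 + 0.08 + 0.05 = 0.16.
P(V=2) = 0.03 + 0.05 + 0.06 + 0.08 + 0.10 = 0.32.
Product: 0.16 × 0.32 = 0.051.

0.051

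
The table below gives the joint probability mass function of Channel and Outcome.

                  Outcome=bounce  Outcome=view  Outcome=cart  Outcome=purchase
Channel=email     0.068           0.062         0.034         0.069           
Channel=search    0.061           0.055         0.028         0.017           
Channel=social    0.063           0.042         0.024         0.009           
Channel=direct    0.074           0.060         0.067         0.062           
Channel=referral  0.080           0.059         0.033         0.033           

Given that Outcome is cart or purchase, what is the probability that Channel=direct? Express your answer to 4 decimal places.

P(Outcome=cart) = 0.034 + 0.028 + 0.024 + 0.067 + 0.033 = 0.186.
P(Outcome=purchase) = 0.069 + 0.017 + 0.009 + 0.062 + 0.033 = 0.190.
P(Outcome ∈ {cart, purchase}) = 0.186 + 0.190 = 0.376; P(Channel=direct, Outcome ∈ {cart, purchase}) = 0.067 + 0.062 = 0.129.
P(Channel=direct | Outcome ∈ {cart, purchase}) = 0.129/0.376 = 0.3431.

0.3431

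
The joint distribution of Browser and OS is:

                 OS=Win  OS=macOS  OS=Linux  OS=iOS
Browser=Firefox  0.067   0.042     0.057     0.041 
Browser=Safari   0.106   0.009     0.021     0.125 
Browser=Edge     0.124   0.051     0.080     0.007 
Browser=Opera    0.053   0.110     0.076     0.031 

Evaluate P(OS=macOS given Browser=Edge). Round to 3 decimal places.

0.195

P(Browser=Edge) = 0.124 + 0.051 + 0.080 + 0.007 = 0.262.
P(OS=macOS | Browser=Edge) = 0.051/0.262 = 0.195.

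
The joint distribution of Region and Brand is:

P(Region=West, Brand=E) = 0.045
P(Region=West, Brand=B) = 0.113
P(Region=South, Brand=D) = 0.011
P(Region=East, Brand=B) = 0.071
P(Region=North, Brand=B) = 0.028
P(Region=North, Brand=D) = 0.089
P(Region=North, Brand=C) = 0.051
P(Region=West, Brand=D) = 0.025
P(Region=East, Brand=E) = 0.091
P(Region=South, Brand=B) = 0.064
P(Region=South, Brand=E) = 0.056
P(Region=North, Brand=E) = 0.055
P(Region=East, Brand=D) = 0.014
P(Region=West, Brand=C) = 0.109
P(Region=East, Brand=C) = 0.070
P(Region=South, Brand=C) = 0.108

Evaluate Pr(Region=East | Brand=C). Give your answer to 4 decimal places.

P(Brand=C) = 0.051 + 0.108 + 0.070 + 0.109 = 0.338.
P(Region=East | Brand=C) = 0.070/0.338 = 0.2071.

0.2071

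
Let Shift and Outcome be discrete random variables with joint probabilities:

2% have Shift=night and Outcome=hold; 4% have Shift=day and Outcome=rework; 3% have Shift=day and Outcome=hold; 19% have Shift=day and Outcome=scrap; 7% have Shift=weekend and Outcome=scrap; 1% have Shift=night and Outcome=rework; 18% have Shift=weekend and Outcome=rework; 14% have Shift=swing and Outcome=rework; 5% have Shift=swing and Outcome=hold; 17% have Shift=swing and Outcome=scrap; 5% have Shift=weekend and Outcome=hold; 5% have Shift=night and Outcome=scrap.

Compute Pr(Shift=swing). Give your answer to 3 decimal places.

0.360

P(Shift=swing) = 0.14 + 0.17 + 0.05 = 0.36.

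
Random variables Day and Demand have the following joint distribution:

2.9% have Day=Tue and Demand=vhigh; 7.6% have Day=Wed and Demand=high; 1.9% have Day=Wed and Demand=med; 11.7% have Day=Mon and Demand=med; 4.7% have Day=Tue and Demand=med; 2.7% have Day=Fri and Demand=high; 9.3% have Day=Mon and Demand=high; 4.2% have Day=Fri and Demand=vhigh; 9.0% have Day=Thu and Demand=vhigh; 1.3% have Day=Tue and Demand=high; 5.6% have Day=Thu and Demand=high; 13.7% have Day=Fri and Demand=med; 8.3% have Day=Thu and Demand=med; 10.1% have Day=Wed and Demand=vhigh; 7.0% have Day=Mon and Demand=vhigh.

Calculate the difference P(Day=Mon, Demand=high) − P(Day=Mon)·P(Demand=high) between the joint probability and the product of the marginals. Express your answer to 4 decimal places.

0.0188

P(Day=Mon) = 0.117 + 0.093 + 0.070 = 0.280.
P(Demand=high) = 0.093 + 0.013 + 0.076 + 0.056 + 0.027 = 0.265.
P(Day=Mon, Demand=high) − P(Day=Mon)P(Demand=high) = 0.093 − 0.280×0.265 = 0.0188.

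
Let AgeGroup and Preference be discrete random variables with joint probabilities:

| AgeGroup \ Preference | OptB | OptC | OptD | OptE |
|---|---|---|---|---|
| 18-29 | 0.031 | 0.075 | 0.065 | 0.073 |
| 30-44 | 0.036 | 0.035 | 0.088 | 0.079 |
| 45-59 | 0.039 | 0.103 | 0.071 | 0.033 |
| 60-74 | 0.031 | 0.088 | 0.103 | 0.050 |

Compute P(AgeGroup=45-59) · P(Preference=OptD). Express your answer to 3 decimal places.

0.080

P(AgeGroup=45-59) = 0.039 + 0.103 + 0.071 + 0.033 = 0.246.
P(Preference=OptD) = 0.065 + 0.088 + 0.071 + 0.103 = 0.327.
Product: 0.246 × 0.327 = 0.080.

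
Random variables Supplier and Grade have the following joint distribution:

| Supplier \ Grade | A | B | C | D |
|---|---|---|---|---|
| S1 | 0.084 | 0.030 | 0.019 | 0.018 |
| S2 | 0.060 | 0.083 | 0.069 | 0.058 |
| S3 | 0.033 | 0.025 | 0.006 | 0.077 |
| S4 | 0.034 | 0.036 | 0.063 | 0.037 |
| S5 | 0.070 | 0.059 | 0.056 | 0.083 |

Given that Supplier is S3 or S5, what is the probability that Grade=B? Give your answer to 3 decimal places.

P(Supplier=S3) = 0.033 + 0.025 + 0.006 + 0.077 = 0.141.
P(Supplier=S5) = 0.070 + 0.059 + 0.056 + 0.083 = 0.268.
P(Supplier ∈ {S3, S5}) = 0.141 + 0.268 = 0.409; P(Grade=B, Supplier ∈ {S3, S5}) = 0.025 + 0.059 = 0.084.
P(Grade=B | Supplier ∈ {S3, S5}) = 0.084/0.409 = 0.205.

0.205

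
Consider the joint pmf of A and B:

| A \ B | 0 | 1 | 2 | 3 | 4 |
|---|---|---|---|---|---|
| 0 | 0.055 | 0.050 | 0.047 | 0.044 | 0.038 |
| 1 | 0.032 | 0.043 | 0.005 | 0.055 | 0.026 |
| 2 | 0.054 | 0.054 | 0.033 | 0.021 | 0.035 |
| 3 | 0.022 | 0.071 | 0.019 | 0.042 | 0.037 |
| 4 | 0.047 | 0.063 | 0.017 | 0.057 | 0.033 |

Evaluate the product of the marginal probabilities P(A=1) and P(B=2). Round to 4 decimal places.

P(A=1) = 0.032 + 0.043 + 0.005 + 0.055 + 0.026 = 0.161.
P(B=2) = 0.047 + 0.005 + 0.033 + 0.019 + 0.017 = 0.121.
Product: 0.161 × 0.121 = 0.0195.

0.0195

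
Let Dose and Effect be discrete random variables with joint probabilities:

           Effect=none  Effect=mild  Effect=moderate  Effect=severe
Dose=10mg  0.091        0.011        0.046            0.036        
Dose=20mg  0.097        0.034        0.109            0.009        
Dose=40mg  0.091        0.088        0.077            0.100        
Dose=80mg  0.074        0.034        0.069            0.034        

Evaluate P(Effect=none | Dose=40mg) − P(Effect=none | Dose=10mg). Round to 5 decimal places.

P(Dose=40mg) = 0.091 + 0.088 + 0.077 + 0.100 = 0.356; P(Effect=none | Dose=40mg) = 0.091/0.356 = 0.255618.
P(Dose=10mg) = 0.091 + 0.011 + 0.046 + 0.036 = 0.184; P(Effect=none | Dose=10mg) = 0.091/0.184 = 0.494565.
Difference = -0.23895.

-0.23895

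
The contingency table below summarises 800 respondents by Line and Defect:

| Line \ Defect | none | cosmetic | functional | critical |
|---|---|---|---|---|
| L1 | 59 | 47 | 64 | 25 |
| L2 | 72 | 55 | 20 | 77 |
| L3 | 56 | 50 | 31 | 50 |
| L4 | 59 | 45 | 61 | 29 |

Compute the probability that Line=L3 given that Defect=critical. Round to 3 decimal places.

0.276

Total with Defect=critical: 25 + 77 + 50 + 29 = 181.
P(Line=L3 | Defect=critical) = 50/181 = 0.276.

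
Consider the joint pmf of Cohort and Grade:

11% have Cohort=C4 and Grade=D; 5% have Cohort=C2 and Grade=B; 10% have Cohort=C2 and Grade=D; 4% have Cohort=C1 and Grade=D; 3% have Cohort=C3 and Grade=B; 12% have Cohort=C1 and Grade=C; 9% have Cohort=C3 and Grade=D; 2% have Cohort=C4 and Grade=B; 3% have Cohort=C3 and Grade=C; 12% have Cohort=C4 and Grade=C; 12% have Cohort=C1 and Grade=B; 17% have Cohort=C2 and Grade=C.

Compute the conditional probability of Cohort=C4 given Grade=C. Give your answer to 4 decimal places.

0.2727

P(Grade=C) = 0.12 + 0.17 + 0.03 + 0.12 = 0.44.
P(Cohort=C4 | Grade=C) = 0.12/0.44 = 0.2727.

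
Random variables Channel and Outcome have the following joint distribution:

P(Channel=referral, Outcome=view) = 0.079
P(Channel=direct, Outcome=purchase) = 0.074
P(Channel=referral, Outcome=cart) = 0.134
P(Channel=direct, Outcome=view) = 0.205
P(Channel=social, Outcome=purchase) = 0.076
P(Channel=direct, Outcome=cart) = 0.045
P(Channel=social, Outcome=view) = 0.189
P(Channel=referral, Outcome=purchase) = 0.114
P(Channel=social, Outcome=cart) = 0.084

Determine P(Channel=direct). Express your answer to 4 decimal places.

0.3240

P(Channel=direct) = 0.205 + 0.045 + 0.074 = 0.324.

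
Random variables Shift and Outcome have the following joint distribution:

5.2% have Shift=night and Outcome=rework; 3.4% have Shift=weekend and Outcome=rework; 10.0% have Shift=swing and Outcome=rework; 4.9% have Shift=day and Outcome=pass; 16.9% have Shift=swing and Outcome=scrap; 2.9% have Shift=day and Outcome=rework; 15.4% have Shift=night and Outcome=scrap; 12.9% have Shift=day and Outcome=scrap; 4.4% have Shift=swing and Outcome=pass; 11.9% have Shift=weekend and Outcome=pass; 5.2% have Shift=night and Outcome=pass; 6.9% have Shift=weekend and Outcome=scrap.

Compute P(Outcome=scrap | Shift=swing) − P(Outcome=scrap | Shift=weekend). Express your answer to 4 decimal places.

P(Shift=swing) = 0.044 + 0.100 + 0.169 = 0.313; P(Outcome=scrap | Shift=swing) = 0.169/0.313 = 0.53994.
P(Shift=weekend) = 0.119 + 0.034 + 0.069 = 0.222; P(Outcome=scrap | Shift=weekend) = 0.069/0.222 = 0.31081.
Difference = 0.2291.

0.2291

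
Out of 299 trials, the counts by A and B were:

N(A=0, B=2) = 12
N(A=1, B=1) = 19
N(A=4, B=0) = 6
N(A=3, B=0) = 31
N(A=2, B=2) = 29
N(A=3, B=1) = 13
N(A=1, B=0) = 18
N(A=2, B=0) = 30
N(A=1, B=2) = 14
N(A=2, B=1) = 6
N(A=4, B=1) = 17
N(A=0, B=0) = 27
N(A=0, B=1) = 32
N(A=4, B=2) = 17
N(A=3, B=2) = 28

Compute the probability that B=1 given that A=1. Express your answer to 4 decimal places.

Total with A=1: 18 + 19 + 14 = 51.
P(B=1 | A=1) = 19/51 = 0.3725.

0.3725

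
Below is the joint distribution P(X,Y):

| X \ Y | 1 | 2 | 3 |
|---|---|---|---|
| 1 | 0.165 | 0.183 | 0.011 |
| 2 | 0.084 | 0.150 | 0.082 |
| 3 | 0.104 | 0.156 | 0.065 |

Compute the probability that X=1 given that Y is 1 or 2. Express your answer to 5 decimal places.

0.41330

P(Y=1) = 0.165 + 0.084 + 0.104 = 0.353.
P(Y=2) = 0.183 + 0.150 + 0.156 = 0.489.
P(Y ∈ {1, 2}) = 0.353 + 0.489 = 0.842; P(X=1, Y ∈ {1, 2}) = 0.165 + 0.183 = 0.348.
P(X=1 | Y ∈ {1, 2}) = 0.348/0.842 = 0.41330.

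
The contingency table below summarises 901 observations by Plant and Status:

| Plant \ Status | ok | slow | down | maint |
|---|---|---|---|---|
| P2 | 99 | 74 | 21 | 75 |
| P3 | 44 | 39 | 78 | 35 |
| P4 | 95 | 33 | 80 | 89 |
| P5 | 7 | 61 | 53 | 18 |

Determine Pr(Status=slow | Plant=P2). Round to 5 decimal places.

0.27509

Total with Plant=P2: 99 + 74 + 21 + 75 = 269.
P(Status=slow | Plant=P2) = 74/269 = 0.27509.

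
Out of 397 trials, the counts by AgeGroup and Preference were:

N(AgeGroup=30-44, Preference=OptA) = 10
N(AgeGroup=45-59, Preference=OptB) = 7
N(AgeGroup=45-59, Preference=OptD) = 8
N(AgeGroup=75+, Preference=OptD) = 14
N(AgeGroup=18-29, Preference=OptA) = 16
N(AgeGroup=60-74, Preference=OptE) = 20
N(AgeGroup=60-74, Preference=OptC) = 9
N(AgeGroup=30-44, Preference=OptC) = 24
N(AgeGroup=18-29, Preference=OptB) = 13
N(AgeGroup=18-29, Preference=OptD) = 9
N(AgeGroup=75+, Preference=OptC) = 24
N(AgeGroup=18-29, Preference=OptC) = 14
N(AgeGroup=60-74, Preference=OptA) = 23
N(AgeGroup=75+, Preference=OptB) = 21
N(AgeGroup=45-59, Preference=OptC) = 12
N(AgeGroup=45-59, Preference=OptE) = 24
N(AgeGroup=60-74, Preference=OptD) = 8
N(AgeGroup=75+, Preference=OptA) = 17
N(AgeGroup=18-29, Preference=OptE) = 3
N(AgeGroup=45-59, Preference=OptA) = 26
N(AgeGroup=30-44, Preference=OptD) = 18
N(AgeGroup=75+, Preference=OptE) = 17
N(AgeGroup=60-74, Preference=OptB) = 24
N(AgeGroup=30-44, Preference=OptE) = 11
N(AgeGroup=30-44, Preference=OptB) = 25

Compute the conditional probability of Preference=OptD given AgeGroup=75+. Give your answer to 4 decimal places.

Total with AgeGroup=75+: 17 + 21 + 24 + 14 + 17 = 93.
P(Preference=OptD | AgeGroup=75+) = 14/93 = 0.1505.

0.1505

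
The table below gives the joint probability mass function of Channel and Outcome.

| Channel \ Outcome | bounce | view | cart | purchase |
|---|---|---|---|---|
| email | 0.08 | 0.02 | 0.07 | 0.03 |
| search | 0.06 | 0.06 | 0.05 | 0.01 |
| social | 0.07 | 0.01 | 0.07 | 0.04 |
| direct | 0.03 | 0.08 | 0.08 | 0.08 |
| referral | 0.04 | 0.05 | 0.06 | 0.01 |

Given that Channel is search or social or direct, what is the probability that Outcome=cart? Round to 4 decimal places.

0.3125

P(Channel=search) = 0.06 + 0.06 + 0.05 + 0.01 = 0.18.
P(Channel=social) = 0.07 + 0.01 + 0.07 + 0.04 = 0.19.
P(Channel=direct) = 0.03 + 0.08 + 0.08 + 0.08 = 0.27.
P(Channel ∈ {search, social, direct}) = 0.18 + 0.19 + 0.27 = 0.64; P(Outcome=cart, Channel ∈ {search, social, direct}) = 0.05 + 0.07 + 0.08 = 0.20.
P(Outcome=cart | Channel ∈ {search, social, direct}) = 0.20/0.64 = 0.3125.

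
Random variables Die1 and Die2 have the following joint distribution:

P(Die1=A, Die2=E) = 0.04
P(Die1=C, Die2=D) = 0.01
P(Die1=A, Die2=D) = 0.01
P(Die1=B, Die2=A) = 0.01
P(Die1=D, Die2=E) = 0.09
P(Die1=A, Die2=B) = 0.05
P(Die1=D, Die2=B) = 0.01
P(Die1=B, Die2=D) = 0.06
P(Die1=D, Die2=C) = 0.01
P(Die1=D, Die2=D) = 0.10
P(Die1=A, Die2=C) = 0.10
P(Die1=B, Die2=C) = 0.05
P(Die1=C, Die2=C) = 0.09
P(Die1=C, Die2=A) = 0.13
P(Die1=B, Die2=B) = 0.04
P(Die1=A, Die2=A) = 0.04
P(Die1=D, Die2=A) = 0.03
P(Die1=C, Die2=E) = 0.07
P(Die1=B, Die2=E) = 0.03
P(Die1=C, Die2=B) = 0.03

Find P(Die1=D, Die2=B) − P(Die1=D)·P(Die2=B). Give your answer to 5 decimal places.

-0.02120

P(Die1=D) = 0.03 + 0.01 + 0.01 + 0.10 + 0.09 = 0.24.
P(Die2=B) = 0.05 + 0.04 + 0.03 + 0.01 = 0.13.
P(Die1=D, Die2=B) − P(Die1=D)P(Die2=B) = 0.01 − 0.24×0.13 = -0.02120.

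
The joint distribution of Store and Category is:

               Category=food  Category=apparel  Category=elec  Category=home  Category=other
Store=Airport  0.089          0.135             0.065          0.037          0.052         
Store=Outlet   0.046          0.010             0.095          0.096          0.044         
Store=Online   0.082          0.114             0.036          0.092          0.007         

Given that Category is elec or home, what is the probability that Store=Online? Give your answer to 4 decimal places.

P(Category=elec) = 0.065 + 0.095 + 0.036 = 0.196.
P(Category=home) = 0.037 + 0.096 + 0.092 = 0.225.
P(Category ∈ {elec, home}) = 0.196 + 0.225 = 0.421; P(Store=Online, Category ∈ {elec, home}) = 0.036 + 0.092 = 0.128.
P(Store=Online | Category ∈ {elec, home}) = 0.128/0.421 = 0.3040.

0.3040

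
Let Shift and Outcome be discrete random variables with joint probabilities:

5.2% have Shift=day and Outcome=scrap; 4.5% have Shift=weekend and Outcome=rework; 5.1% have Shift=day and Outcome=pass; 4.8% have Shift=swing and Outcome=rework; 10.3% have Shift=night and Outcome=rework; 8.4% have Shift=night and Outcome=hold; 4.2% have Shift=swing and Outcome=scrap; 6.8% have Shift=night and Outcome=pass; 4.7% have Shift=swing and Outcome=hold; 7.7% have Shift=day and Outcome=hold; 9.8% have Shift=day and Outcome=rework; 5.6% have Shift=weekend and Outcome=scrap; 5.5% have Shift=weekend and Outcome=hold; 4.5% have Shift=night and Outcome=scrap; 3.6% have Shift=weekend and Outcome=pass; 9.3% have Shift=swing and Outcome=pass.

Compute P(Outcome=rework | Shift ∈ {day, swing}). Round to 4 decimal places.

0.2874

P(Shift=day) = 0.051 + 0.098 + 0.052 + 0.077 = 0.278.
P(Shift=swing) = 0.093 + 0.048 + 0.042 + 0.047 = 0.230.
P(Shift ∈ {day, swing}) = 0.278 + 0.230 = 0.508; P(Outcome=rework, Shift ∈ {day, swing}) = 0.098 + 0.048 = 0.146.
P(Outcome=rework | Shift ∈ {day, swing}) = 0.146/0.508 = 0.2874.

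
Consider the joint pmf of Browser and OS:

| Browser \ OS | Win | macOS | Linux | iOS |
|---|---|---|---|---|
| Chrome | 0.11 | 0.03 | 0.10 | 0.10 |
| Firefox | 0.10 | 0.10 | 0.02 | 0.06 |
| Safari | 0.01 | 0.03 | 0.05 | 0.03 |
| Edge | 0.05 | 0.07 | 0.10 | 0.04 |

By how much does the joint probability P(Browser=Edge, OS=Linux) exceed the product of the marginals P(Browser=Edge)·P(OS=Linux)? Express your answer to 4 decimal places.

0.0298

P(Browser=Edge) = 0.05 + 0.07 + 0.10 + 0.04 = 0.26.
P(OS=Linux) = 0.10 + 0.02 + 0.05 + 0.10 = 0.27.
P(Browser=Edge, OS=Linux) − P(Browser=Edge)P(OS=Linux) = 0.10 − 0.26×0.27 = 0.0298.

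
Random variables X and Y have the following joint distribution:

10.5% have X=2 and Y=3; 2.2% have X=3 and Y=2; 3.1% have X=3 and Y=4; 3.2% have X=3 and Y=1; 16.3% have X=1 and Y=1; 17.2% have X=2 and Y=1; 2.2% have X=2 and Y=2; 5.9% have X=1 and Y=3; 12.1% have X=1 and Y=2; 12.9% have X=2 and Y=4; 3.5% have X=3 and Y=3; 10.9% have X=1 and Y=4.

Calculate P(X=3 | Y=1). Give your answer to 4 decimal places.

P(Y=1) = 0.163 + 0.172 + 0.032 = 0.367.
P(X=3 | Y=1) = 0.032/0.367 = 0.0872.

0.0872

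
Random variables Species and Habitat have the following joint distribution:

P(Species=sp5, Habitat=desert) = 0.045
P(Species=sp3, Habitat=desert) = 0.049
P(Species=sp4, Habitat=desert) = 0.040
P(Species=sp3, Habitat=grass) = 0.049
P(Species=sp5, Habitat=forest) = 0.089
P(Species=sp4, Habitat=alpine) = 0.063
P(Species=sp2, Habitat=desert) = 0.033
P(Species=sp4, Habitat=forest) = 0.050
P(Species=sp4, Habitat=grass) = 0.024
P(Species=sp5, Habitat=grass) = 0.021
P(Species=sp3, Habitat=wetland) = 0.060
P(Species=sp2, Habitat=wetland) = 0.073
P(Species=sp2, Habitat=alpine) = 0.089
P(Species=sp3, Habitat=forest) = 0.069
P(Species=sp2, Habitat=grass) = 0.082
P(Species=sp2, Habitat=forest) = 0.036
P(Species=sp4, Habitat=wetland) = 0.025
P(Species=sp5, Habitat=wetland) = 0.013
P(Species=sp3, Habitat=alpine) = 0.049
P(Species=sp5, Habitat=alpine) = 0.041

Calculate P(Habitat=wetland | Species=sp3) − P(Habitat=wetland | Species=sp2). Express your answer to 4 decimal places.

P(Species=sp3) = 0.069 + 0.049 + 0.060 + 0.049 + 0.049 = 0.276; P(Habitat=wetland | Species=sp3) = 0.060/0.276 = 0.21739.
P(Species=sp2) = 0.036 + 0.082 + 0.073 + 0.033 + 0.089 = 0.313; P(Habitat=wetland | Species=sp2) = 0.073/0.313 = 0.23323.
Difference = -0.0158.

-0.0158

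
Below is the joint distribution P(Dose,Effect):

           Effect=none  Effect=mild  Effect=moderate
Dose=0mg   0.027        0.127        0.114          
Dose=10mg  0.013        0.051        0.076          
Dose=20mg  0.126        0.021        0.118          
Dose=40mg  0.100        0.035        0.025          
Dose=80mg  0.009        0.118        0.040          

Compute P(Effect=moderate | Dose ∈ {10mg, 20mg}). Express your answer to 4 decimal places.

P(Dose=10mg) = 0.013 + 0.051 + 0.076 = 0.140.
P(Dose=20mg) = 0.126 + 0.021 + 0.118 = 0.265.
P(Dose ∈ {10mg, 20mg}) = 0.140 + 0.265 = 0.405; P(Effect=moderate, Dose ∈ {10mg, 20mg}) = 0.076 + 0.118 = 0.194.
P(Effect=moderate | Dose ∈ {10mg, 20mg}) = 0.194/0.405 = 0.4790.

0.4790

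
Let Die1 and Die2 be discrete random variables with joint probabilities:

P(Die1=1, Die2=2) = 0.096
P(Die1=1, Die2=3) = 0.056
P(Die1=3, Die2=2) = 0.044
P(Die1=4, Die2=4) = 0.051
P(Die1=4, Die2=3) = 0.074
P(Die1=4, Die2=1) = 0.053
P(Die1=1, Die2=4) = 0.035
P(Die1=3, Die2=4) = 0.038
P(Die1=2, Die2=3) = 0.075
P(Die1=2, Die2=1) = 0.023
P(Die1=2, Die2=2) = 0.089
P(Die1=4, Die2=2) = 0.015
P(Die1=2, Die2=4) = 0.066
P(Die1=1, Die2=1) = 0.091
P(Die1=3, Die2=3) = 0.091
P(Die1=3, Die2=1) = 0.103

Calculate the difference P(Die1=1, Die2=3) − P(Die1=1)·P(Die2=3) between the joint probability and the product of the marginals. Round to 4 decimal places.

P(Die1=1) = 0.091 + 0.096 + 0.056 + 0.035 = 0.278.
P(Die2=3) = 0.056 + 0.075 + 0.091 + 0.074 = 0.296.
P(Die1=1, Die2=3) − P(Die1=1)P(Die2=3) = 0.056 − 0.278×0.296 = -0.0263.

-0.0263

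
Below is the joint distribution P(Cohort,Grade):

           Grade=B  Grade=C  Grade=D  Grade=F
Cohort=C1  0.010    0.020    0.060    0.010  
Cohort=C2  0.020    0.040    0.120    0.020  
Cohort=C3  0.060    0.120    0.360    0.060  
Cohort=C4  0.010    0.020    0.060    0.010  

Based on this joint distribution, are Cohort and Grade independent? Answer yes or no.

yes

Every cell satisfies P(Cohort,Grade) = P(Cohort)·P(Grade). For instance P(Cohort=C1) = 0.100, P(Grade=B) = 0.100, and 0.100×0.100 = 0.010 matches the joint entry. So Cohort and Grade are independent.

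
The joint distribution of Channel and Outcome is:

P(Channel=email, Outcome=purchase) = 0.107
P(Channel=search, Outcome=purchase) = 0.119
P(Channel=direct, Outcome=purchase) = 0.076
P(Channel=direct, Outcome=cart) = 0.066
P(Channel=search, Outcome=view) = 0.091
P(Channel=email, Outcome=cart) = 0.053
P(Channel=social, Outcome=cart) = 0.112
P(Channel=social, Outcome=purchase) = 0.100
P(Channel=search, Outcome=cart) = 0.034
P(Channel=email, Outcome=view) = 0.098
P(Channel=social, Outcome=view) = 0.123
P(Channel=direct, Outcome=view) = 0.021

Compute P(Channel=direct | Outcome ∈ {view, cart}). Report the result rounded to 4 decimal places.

0.1455

P(Outcome=view) = 0.098 + 0.091 + 0.123 + 0.021 = 0.333.
P(Outcome=cart) = 0.053 + 0.034 + 0.112 + 0.066 = 0.265.
P(Outcome ∈ {view, cart}) = 0.333 + 0.265 = 0.598; P(Channel=direct, Outcome ∈ {view, cart}) = 0.021 + 0.066 = 0.087.
P(Channel=direct | Outcome ∈ {view, cart}) = 0.087/0.598 = 0.1455.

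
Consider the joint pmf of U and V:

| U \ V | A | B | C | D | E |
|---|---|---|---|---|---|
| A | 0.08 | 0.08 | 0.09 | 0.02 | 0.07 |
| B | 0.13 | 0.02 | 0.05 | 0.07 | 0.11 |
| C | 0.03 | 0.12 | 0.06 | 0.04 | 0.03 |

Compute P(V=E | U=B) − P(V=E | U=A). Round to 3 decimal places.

0.084

P(U=B) = 0.13 + 0.02 + 0.05 + 0.07 + 0.11 = 0.38; P(V=E | U=B) = 0.11/0.38 = 0.2895.
P(U=A) = 0.08 + 0.08 + 0.09 + 0.02 + 0.07 = 0.34; P(V=E | U=A) = 0.07/0.34 = 0.2059.
Difference = 0.084.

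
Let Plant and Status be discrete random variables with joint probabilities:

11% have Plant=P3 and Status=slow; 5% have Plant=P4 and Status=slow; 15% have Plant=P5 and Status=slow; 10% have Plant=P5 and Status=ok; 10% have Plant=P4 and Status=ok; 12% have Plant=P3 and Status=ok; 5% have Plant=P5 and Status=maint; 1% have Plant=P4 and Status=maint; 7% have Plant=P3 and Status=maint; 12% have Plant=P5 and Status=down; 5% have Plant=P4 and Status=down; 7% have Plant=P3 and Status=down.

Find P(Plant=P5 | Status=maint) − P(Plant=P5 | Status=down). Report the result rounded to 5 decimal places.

-0.11538

P(Status=maint) = 0.07 + 0.01 + 0.05 = 0.13; P(Plant=P5 | Status=maint) = 0.05/0.13 = 0.384615.
P(Status=down) = 0.07 + 0.05 + 0.12 = 0.24; P(Plant=P5 | Status=down) = 0.12/0.24 = 0.500000.
Difference = -0.11538.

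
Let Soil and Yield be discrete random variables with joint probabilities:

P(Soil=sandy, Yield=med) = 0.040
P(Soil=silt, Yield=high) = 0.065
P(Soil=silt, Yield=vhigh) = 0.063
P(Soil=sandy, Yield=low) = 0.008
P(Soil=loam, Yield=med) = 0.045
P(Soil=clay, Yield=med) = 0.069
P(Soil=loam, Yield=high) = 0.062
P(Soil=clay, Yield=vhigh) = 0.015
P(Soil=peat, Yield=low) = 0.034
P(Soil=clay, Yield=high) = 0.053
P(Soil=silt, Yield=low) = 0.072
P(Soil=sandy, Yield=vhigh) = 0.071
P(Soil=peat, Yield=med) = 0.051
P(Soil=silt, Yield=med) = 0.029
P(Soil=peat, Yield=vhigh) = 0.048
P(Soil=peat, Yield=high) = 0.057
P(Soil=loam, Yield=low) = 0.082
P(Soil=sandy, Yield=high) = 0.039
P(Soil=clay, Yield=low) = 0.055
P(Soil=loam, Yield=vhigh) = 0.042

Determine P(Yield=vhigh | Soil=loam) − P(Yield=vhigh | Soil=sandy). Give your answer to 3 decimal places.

P(Soil=loam) = 0.082 + 0.045 + 0.062 + 0.042 = 0.231; P(Yield=vhigh | Soil=loam) = 0.042/0.231 = 0.1818.
P(Soil=sandy) = 0.008 + 0.040 + 0.039 + 0.071 = 0.158; P(Yield=vhigh | Soil=sandy) = 0.071/0.158 = 0.4494.
Difference = -0.268.

-0.268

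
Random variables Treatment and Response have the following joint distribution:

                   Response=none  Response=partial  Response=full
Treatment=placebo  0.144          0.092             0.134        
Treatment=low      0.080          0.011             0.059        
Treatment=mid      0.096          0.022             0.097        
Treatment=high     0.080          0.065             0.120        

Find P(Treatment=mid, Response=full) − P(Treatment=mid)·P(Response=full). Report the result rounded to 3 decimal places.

0.009

P(Treatment=mid) = 0.096 + 0.022 + 0.097 = 0.215.
P(Response=full) = 0.134 + 0.059 + 0.097 + 0.120 = 0.410.
P(Treatment=mid, Response=full) − P(Treatment=mid)P(Response=full) = 0.097 − 0.215×0.410 = 0.009.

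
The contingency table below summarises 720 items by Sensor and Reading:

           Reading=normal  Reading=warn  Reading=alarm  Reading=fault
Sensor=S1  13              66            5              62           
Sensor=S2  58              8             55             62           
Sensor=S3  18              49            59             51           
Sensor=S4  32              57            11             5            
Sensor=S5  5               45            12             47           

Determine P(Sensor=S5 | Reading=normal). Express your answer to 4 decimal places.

Total with Reading=normal: 13 + 58 + 18 + 32 + 5 = 126.
P(Sensor=S5 | Reading=normal) = 5/126 = 0.0397.

0.0397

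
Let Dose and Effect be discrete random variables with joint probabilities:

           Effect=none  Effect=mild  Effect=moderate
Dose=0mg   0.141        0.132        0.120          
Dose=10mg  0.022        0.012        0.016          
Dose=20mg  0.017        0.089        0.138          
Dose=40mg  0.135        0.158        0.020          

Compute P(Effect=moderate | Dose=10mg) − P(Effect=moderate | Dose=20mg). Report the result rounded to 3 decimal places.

-0.246

P(Dose=10mg) = 0.022 + 0.012 + 0.016 = 0.050; P(Effect=moderate | Dose=10mg) = 0.016/0.050 = 0.3200.
P(Dose=20mg) = 0.017 + 0.089 + 0.138 = 0.244; P(Effect=moderate | Dose=20mg) = 0.138/0.244 = 0.5656.
Difference = -0.246.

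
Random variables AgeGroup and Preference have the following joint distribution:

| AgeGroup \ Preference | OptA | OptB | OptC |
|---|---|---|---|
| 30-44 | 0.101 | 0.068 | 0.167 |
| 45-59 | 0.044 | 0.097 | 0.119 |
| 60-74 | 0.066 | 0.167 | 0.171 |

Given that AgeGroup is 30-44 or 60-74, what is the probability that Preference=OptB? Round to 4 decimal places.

P(AgeGroup=30-44) = 0.101 + 0.068 + 0.167 = 0.336.
P(AgeGroup=60-74) = 0.066 + 0.167 + 0.171 = 0.404.
P(AgeGroup ∈ {30-44, 60-74}) = 0.336 + 0.404 = 0.740; P(Preference=OptB, AgeGroup ∈ {30-44, 60-74}) = 0.068 + 0.167 = 0.235.
P(Preference=OptB | AgeGroup ∈ {30-44, 60-74}) = 0.235/0.740 = 0.3176.

0.3176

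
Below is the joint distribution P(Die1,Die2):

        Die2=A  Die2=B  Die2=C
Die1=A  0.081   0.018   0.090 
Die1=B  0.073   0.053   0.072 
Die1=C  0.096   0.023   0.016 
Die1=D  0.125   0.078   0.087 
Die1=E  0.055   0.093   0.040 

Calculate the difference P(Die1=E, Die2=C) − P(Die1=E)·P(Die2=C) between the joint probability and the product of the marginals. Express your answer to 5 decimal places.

-0.01734

P(Die1=E) = 0.055 + 0.093 + 0.040 = 0.188.
P(Die2=C) = 0.090 + 0.072 + 0.016 + 0.087 + 0.040 = 0.305.
P(Die1=E, Die2=C) − P(Die1=E)P(Die2=C) = 0.040 − 0.188×0.305 = -0.01734.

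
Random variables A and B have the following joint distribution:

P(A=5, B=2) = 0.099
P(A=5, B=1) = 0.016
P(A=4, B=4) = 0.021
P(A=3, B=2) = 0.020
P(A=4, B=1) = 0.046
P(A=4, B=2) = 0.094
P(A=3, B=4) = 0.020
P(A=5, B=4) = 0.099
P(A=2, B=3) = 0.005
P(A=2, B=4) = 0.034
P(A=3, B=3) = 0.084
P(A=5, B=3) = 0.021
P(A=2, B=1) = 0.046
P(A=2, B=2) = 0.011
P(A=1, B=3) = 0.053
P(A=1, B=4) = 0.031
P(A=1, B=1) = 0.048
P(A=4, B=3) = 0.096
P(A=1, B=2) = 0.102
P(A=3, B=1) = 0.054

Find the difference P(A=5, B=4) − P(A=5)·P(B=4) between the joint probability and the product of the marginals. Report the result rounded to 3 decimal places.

P(A=5) = 0.016 + 0.099 + 0.021 + 0.099 = 0.235.
P(B=4) = 0.031 + 0.034 + 0.020 + 0.021 + 0.099 = 0.205.
P(A=5, B=4) − P(A=5)P(B=4) = 0.099 − 0.235×0.205 = 0.051.

0.051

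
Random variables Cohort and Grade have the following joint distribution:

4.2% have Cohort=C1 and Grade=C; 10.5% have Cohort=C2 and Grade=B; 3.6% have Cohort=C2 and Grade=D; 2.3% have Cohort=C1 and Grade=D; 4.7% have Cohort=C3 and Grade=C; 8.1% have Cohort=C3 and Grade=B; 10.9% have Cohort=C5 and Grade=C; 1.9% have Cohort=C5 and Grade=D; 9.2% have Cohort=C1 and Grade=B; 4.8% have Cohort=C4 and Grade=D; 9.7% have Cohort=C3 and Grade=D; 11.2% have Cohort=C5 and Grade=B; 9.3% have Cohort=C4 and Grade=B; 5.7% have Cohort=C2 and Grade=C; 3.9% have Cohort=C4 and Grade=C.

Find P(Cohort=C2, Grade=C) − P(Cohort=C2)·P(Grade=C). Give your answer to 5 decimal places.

-0.00121

P(Cohort=C2) = 0.105 + 0.057 + 0.036 = 0.198.
P(Grade=C) = 0.042 + 0.057 + 0.047 + 0.039 + 0.109 = 0.294.
P(Cohort=C2, Grade=C) − P(Cohort=C2)P(Grade=C) = 0.057 − 0.198×0.294 = -0.00121.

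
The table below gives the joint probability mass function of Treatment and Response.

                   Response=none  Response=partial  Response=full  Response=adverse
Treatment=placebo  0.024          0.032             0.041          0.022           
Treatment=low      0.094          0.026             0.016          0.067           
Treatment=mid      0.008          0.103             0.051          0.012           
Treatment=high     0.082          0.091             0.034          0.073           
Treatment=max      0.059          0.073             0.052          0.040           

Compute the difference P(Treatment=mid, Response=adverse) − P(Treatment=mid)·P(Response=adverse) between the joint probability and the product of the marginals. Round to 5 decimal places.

P(Treatment=mid) = 0.008 + 0.103 + 0.051 + 0.012 = 0.174.
P(Response=adverse) = 0.022 + 0.067 + 0.012 + 0.073 + 0.040 = 0.214.
P(Treatment=mid, Response=adverse) − P(Treatment=mid)P(Response=adverse) = 0.012 − 0.174×0.214 = -0.02524.

-0.02524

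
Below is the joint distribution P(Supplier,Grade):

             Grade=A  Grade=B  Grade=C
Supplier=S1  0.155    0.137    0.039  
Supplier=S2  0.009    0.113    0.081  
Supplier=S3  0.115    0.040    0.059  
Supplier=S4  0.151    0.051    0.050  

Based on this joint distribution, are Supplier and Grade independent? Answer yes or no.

no

P(Supplier=S2) = 0.203 and P(Grade=A) = 0.430, so their product is 0.08729, but P(Supplier=S2, Grade=A) = 0.009. Since these differ, Supplier and Grade are not independent.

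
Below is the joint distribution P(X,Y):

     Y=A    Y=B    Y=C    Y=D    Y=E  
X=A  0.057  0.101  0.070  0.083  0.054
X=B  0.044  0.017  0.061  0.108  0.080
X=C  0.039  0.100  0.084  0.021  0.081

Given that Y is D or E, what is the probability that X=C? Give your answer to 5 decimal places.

P(Y=D) = 0.083 + 0.108 + 0.021 = 0.212.
P(Y=E) = 0.054 + 0.080 + 0.081 = 0.215.
P(Y ∈ {D, E}) = 0.212 + 0.215 = 0.427; P(X=C, Y ∈ {D, E}) = 0.021 + 0.081 = 0.102.
P(X=C | Y ∈ {D, E}) = 0.102/0.427 = 0.23888.

0.23888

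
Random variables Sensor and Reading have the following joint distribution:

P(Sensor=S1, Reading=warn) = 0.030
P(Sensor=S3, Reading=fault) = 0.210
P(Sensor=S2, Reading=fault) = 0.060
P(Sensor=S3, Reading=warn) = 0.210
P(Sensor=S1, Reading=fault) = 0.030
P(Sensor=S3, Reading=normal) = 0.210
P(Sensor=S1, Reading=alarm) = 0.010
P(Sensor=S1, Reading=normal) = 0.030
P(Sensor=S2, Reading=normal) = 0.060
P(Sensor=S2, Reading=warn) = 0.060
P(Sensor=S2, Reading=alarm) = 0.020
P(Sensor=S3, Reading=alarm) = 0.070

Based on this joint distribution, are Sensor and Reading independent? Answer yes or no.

yes

Every cell satisfies P(Sensor,Reading) = P(Sensor)·P(Reading). For instance P(Sensor=S1) = 0.100, P(Reading=warn) = 0.300, and 0.100×0.300 = 0.030 matches the joint entry. So Sensor and Reading are independent.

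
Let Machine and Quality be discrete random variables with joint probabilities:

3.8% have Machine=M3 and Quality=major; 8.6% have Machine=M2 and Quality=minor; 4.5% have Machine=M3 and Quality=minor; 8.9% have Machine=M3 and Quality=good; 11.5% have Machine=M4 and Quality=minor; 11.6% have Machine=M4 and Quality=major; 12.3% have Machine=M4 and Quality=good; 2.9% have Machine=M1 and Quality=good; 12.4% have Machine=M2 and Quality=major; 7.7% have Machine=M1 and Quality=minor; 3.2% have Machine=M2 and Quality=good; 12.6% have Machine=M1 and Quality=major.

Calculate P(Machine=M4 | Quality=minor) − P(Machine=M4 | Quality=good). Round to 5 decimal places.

P(Quality=minor) = 0.077 + 0.086 + 0.045 + 0.115 = 0.323; P(Machine=M4 | Quality=minor) = 0.115/0.323 = 0.356037.
P(Quality=good) = 0.029 + 0.032 + 0.089 + 0.123 = 0.273; P(Machine=M4 | Quality=good) = 0.123/0.273 = 0.450549.
Difference = -0.09451.

-0.09451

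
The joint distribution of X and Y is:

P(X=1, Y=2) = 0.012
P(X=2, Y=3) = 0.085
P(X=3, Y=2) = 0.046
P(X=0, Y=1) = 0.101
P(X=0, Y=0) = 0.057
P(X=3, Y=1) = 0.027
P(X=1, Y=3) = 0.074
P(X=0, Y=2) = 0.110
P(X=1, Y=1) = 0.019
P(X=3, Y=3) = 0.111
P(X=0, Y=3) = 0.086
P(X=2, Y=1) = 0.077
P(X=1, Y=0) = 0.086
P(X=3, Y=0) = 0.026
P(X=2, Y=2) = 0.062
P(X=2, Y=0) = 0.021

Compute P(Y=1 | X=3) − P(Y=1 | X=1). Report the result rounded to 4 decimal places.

0.0291

P(X=3) = 0.026 + 0.027 + 0.046 + 0.111 = 0.210; P(Y=1 | X=3) = 0.027/0.210 = 0.12857.
P(X=1) = 0.086 + 0.019 + 0.012 + 0.074 = 0.191; P(Y=1 | X=1) = 0.019/0.191 = 0.09948.
Difference = 0.0291.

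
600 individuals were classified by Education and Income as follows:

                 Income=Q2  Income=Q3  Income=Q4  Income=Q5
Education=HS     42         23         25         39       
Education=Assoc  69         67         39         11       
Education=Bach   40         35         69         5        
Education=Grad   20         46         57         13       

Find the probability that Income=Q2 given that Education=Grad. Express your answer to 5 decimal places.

Total with Education=Grad: 20 + 46 + 57 + 13 = 136.
P(Income=Q2 | Education=Grad) = 20/136 = 0.14706.

0.14706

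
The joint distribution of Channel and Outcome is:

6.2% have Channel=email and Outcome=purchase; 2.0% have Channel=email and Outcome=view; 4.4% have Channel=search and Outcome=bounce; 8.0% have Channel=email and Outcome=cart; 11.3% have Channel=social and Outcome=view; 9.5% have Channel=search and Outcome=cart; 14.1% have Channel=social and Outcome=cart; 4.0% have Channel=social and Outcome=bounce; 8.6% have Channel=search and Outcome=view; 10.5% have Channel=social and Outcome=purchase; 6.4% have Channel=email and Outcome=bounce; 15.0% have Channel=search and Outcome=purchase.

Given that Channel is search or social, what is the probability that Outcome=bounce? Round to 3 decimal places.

P(Channel=search) = 0.044 + 0.086 + 0.095 + 0.150 = 0.375.
P(Channel=social) = 0.040 + 0.113 + 0.141 + 0.105 = 0.399.
P(Channel ∈ {search, social}) = 0.375 + 0.399 = 0.774; P(Outcome=bounce, Channel ∈ {search, social}) = 0.044 + 0.040 = 0.084.
P(Outcome=bounce | Channel ∈ {search, social}) = 0.084/0.774 = 0.109.

0.109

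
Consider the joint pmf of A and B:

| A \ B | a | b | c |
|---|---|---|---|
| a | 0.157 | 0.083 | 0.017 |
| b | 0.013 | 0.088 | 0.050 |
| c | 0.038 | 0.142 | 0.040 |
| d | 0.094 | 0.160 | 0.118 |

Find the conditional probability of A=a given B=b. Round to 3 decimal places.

0.175

P(B=b) = 0.083 + 0.088 + 0.142 + 0.160 = 0.473.
P(A=a | B=b) = 0.083/0.473 = 0.175.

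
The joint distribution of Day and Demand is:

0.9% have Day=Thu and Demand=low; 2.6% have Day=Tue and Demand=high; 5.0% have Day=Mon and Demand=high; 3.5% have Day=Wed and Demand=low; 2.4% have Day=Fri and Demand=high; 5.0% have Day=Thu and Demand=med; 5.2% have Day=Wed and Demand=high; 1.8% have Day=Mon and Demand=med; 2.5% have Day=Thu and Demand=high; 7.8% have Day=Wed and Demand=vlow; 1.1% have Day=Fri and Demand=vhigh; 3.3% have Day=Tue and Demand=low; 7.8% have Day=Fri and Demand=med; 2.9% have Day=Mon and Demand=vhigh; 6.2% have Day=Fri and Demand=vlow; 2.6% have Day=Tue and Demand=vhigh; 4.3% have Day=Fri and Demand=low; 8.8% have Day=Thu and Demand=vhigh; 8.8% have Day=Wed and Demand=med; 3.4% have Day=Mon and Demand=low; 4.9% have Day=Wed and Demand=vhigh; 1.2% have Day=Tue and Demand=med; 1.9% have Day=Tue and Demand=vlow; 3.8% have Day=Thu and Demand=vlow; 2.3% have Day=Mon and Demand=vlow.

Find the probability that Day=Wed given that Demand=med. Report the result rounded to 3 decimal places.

0.358

P(Demand=med) = 0.018 + 0.012 + 0.088 + 0.050 + 0.078 = 0.246.
P(Day=Wed | Demand=med) = 0.088/0.246 = 0.358.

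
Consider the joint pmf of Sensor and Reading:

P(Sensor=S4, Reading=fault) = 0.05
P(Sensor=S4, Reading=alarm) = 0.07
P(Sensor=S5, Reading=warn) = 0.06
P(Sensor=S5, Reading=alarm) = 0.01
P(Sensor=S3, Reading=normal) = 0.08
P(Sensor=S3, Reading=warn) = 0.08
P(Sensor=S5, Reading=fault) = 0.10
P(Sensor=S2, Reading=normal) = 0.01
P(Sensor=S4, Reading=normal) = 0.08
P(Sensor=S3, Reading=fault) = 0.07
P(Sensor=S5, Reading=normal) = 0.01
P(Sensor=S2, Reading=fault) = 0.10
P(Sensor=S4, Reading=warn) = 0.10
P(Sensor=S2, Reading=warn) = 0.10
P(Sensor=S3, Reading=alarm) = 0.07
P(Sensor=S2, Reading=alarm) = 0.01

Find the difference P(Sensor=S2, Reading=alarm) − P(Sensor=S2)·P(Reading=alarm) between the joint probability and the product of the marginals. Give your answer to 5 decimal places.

-0.02520

P(Sensor=S2) = 0.01 + 0.10 + 0.01 + 0.10 = 0.22.
P(Reading=alarm) = 0.01 + 0.07 + 0.07 + 0.01 = 0.16.
P(Sensor=S2, Reading=alarm) − P(Sensor=S2)P(Reading=alarm) = 0.01 − 0.22×0.16 = -0.02520.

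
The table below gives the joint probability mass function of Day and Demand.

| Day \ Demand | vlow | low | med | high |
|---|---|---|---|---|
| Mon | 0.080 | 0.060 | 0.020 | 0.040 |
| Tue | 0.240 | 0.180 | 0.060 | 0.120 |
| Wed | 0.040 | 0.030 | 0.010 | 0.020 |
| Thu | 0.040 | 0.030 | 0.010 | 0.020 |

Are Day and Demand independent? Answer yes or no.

Every cell satisfies P(Day,Demand) = P(Day)·P(Demand). For instance P(Day=Mon) = 0.200, P(Demand=vlow) = 0.400, and 0.200×0.400 = 0.080 matches the joint entry. So Day and Demand are independent.

yes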